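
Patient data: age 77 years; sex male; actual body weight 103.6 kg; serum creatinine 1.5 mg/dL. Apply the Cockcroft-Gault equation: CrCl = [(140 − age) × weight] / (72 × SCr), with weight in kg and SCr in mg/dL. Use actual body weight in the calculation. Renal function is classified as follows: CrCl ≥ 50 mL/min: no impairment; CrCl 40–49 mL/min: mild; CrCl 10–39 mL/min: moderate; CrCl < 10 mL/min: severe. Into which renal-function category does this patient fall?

CrCl = (140 − 77) × 103.6 / (72 × 1.5) = 6526.8 / 108.00 ≈ 60.4 mL/min
60 mL/min falls in the 'no impairment' range.

no impairment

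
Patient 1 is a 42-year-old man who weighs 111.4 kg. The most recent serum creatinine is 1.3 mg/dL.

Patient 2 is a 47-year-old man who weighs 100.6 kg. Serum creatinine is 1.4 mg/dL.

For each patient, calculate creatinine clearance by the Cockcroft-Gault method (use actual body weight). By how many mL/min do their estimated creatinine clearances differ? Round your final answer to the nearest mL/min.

24 mL/min

Patient 1: CrCl = (140 − 42) × 111.4 / (72 × 1.3) = 10917.2 / 93.60 ≈ 116.6 mL/min
Patient 2: CrCl = (140 − 47) × 100.6 / (72 × 1.4) = 9355.8 / 100.80 ≈ 92.8 mL/min
|116.6 − 92.8| = 23.8 mL/min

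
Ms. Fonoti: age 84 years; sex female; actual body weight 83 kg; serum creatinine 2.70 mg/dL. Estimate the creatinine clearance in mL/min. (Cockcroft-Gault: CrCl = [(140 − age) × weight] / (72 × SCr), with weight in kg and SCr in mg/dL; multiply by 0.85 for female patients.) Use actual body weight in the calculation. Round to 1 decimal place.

CrCl = (140 − 84) × 83 / (72 × 2.7) × 0.85 = 4648.0 / 194.40 × 0.85 ≈ 20.3 mL/min

20.3 mL/min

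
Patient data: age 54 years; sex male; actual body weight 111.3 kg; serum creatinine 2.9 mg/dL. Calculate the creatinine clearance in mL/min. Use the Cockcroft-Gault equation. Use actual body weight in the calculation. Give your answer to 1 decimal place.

45.8 mL/min

CrCl = (140 − 54) × 111.3 / (72 × 2.9) = 9571.8 / 208.80 ≈ 45.8 mL/min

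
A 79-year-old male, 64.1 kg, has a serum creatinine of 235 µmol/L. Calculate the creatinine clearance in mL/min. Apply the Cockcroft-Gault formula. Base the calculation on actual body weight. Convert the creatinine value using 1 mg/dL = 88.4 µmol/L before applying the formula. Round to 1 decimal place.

SCr = 235 / 88.4 = 2.658 mg/dL
CrCl = (140 − 79) × 64.1 / (72 × 2.658) = 3910.1 / 191.38 ≈ 20.4 mL/min

20.4 mL/min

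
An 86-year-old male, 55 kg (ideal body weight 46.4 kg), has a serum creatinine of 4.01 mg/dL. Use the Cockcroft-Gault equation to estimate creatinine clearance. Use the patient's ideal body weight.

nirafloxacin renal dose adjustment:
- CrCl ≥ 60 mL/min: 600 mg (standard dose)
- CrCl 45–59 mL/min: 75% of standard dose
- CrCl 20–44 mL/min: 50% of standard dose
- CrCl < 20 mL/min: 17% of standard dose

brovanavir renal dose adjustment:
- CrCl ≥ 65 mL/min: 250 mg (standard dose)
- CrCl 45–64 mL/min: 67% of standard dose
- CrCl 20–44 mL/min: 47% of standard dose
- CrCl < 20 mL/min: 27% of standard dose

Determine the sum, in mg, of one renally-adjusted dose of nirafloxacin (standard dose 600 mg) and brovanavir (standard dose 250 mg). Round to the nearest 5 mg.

CrCl = (140 − 86) × 46.4 / (72 × 4.01) = 2505.6 / 288.72 ≈ 8.7 mL/min
CrCl ≈ 9 mL/min.
nirafloxacin: < 20 mL/min → 17% of 600 mg = 102 mg.
brovanavir: < 20 mL/min → 27% of 250 mg = 67.5 mg.
Total = 102 + 67.5 = 169.5 mg.

170 mg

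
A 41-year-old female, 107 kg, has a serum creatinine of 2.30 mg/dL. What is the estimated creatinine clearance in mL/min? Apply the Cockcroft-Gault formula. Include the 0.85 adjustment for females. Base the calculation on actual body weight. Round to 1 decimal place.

CrCl = (140 − 41) × 107 / (72 × 2.3) × 0.85 = 10593.0 / 165.60 × 0.85 ≈ 54.4 mL/min

54.4 mL/min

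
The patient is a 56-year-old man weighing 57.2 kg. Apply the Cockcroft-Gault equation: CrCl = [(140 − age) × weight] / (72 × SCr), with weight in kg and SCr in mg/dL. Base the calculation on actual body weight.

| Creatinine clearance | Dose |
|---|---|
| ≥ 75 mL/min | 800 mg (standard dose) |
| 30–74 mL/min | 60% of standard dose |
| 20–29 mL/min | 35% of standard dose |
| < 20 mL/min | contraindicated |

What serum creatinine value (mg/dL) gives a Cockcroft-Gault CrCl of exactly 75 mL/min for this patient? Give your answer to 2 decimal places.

Standard dose requires CrCl ≥ 75 mL/min.
Set (140 − 56) × 57.2 / (72 × SCr) = 75
SCr = (140 − 56) × 57.2 / (72 × 75) = 0.890 mg/dL

0.89 mg/dL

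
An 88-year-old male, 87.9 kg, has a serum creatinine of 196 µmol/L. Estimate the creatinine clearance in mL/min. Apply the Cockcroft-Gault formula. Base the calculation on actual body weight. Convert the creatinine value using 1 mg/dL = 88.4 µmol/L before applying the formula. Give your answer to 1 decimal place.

SCr = 196 / 88.4 = 2.217 mg/dL
CrCl = (140 − 88) × 87.9 / (72 × 2.217) = 4570.8 / 159.62 ≈ 28.6 mL/min

28.6 mL/min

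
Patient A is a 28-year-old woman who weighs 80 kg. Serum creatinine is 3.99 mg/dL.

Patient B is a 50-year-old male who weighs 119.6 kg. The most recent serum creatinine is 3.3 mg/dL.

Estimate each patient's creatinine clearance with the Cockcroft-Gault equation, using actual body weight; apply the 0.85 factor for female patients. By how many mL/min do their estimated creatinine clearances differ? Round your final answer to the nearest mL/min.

Patient A: CrCl = (140 − 28) × 80 / (72 × 3.99) × 0.85 = 8960.0 / 287.28 × 0.85 ≈ 26.5 mL/min
Patient B: CrCl = (140 − 50) × 119.6 / (72 × 3.3) = 10764.0 / 237.60 ≈ 45.3 mL/min
|26.5 − 45.3| = 18.8 mL/min

19 mL/min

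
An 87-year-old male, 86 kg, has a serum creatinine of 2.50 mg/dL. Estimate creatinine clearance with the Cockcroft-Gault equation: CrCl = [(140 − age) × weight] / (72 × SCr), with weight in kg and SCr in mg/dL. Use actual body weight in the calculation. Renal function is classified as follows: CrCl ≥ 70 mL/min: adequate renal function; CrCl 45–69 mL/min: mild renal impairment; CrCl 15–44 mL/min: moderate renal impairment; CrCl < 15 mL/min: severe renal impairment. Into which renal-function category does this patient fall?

CrCl = (140 − 87) × 86 / (72 × 2.5) = 4558.0 / 180.00 ≈ 25.3 mL/min
25 mL/min falls in the 'moderate renal impairment' range.

moderate renal impairment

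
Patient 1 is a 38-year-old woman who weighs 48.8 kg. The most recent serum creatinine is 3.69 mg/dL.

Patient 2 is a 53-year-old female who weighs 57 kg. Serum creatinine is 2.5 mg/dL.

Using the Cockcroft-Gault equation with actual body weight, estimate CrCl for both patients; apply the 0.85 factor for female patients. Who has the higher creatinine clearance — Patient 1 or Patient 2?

Patient 2

Patient 1: CrCl = (140 − 38) × 48.8 / (72 × 3.69) × 0.85 = 4977.6 / 265.68 × 0.85 ≈ 15.9 mL/min
Patient 2: CrCl = (140 − 53) × 57 / (72 × 2.5) × 0.85 = 4959.0 / 180.00 × 0.85 ≈ 23.4 mL/min
15.9 vs 23.4 mL/min → Patient 2 is higher.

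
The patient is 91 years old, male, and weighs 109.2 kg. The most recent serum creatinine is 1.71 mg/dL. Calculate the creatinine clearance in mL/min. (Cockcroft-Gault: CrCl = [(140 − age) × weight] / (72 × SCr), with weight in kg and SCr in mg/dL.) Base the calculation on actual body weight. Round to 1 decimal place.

CrCl = (140 − 91) × 109.2 / (72 × 1.71) = 5350.8 / 123.12 ≈ 43.5 mL/min

43.5 mL/min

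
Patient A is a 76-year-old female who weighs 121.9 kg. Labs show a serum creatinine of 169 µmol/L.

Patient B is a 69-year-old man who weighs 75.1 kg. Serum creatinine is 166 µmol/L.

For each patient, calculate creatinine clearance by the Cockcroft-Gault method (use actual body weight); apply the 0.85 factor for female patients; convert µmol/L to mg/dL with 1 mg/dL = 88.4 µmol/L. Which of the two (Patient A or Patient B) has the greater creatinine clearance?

Patient A: SCr = 169 / 88.4 = 1.912 mg/dL
Patient A: CrCl = (140 − 76) × 121.9 / (72 × 1.912) × 0.85 = 7801.6 / 137.66 × 0.85 ≈ 48.2 mL/min
Patient B: SCr = 166 / 88.4 = 1.878 mg/dL
Patient B: CrCl = (140 − 69) × 75.1 / (72 × 1.878) = 5332.1 / 135.22 ≈ 39.4 mL/min
48.2 vs 39.4 mL/min → Patient A is higher.

Patient A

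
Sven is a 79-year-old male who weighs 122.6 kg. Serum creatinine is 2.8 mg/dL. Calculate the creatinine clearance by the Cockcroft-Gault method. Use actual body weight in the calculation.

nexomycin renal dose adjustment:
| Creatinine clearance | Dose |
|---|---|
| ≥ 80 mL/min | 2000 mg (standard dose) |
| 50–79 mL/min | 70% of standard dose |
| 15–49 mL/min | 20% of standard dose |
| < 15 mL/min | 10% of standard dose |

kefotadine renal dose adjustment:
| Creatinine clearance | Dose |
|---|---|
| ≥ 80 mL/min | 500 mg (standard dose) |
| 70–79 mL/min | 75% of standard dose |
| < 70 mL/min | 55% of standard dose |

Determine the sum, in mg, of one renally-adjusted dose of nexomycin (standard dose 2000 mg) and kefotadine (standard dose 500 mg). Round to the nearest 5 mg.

675 mg

CrCl = (140 − 79) × 122.6 / (72 × 2.8) = 7478.6 / 201.60 ≈ 37.1 mL/min
CrCl ≈ 37 mL/min.
nexomycin: 15–49 mL/min → 20% of 2000 mg = 400 mg.
kefotadine: < 70 mL/min → 55% of 500 mg = 275 mg.
Total = 400 + 275 = 675 mg.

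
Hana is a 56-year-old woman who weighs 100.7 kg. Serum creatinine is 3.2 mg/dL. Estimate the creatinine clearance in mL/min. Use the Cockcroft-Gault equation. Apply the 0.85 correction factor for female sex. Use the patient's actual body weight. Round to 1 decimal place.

CrCl = (140 − 56) × 100.7 / (72 × 3.2) × 0.85 = 8458.8 / 230.40 × 0.85 ≈ 31.2 mL/min

31.2 mL/min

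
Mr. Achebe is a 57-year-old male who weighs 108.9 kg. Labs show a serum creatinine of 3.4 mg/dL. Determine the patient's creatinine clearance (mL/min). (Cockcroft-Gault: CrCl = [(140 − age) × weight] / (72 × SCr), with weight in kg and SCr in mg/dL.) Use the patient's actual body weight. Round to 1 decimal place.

CrCl = (140 − 57) × 108.9 / (72 × 3.4) = 9038.7 / 244.80 ≈ 36.9 mL/min

36.9 mL/min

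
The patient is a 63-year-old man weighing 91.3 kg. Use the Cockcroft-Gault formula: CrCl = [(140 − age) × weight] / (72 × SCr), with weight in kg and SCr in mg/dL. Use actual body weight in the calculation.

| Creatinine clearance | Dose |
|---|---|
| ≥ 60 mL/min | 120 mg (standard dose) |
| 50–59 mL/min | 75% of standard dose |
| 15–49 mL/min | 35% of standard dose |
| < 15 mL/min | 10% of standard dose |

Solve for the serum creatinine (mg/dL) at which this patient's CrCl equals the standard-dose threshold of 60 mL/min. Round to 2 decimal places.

1.63 mg/dL

Standard dose requires CrCl ≥ 60 mL/min.
Set (140 − 63) × 91.3 / (72 × SCr) = 60
SCr = (140 − 63) × 91.3 / (72 × 60) = 1.627 mg/dL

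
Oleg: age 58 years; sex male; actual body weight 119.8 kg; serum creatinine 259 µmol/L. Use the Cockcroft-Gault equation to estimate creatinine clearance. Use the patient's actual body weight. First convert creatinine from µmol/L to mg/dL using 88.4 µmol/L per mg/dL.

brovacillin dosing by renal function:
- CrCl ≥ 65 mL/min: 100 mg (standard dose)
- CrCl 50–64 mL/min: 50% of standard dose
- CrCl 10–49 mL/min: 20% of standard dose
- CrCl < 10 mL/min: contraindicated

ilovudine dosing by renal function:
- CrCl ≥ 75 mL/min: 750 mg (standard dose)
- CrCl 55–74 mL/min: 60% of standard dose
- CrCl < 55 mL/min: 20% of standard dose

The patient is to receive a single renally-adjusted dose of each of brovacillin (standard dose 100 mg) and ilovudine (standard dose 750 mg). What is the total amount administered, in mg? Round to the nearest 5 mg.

SCr = 259 / 88.4 = 2.93 mg/dL
CrCl = (140 − 58) × 119.8 / (72 × 2.93) = 9823.6 / 210.96 ≈ 46.6 mL/min
CrCl ≈ 47 mL/min.
brovacillin: 10–49 mL/min → 20% of 100 mg = 20 mg.
ilovudine: < 55 mL/min → 20% of 750 mg = 150 mg.
Total = 20 + 150 = 170 mg.

170 mg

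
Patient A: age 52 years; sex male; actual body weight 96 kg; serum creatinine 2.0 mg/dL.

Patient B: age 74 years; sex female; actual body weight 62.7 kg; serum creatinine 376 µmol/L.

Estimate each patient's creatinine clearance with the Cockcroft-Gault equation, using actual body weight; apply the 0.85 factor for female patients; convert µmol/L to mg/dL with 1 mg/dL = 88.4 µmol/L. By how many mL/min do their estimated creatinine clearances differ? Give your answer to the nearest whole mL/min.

47 mL/min

Patient A: CrCl = (140 − 52) × 96 / (72 × 2) = 8448.0 / 144.00 ≈ 58.7 mL/min
Patient B: SCr = 376 / 88.4 = 4.253 mg/dL
Patient B: CrCl = (140 − 74) × 62.7 / (72 × 4.253) × 0.85 = 4138.2 / 306.22 × 0.85 ≈ 11.5 mL/min
|58.7 − 11.5| = 47.2 mL/min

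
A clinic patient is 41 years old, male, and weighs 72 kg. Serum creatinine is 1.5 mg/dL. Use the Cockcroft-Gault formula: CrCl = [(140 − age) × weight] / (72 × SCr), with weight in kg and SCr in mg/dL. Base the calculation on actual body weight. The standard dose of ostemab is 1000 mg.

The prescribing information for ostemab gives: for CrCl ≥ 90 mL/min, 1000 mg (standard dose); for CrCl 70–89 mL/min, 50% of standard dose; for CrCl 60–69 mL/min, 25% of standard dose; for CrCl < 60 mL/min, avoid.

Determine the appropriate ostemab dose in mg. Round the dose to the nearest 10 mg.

250 mg

CrCl = (140 − 41) × 72 / (72 × 1.5) = 7128.0 / 108.00 ≈ 66.0 mL/min
CrCl ≈ 66 mL/min → bracket 60–69 mL/min.
25% of 1000 mg = 250 mg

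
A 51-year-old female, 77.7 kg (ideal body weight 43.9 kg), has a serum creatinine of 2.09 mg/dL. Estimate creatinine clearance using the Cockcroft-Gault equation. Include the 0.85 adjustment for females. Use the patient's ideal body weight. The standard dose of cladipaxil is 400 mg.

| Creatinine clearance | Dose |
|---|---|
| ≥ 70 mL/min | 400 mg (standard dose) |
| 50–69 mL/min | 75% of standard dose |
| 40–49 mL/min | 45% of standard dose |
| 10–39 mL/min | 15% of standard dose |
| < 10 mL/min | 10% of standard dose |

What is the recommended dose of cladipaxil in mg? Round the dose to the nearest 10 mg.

60 mg

CrCl = (140 − 51) × 43.9 / (72 × 2.09) × 0.85 = 3907.1 / 150.48 × 0.85 ≈ 22.1 mL/min
CrCl ≈ 22 mL/min → bracket 10–39 mL/min.
15% of 400 mg = 60 mg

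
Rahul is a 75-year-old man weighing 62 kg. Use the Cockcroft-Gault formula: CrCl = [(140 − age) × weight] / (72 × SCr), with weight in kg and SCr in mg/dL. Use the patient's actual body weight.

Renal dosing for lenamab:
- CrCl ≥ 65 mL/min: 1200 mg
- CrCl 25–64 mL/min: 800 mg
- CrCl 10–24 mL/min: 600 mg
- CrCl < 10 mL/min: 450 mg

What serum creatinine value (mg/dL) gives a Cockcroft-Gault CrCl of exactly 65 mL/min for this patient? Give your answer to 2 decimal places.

0.86 mg/dL

Standard dose requires CrCl ≥ 65 mL/min.
Set (140 − 75) × 62 / (72 × SCr) = 65
SCr = (140 − 75) × 62 / (72 × 65) = 0.861 mg/dL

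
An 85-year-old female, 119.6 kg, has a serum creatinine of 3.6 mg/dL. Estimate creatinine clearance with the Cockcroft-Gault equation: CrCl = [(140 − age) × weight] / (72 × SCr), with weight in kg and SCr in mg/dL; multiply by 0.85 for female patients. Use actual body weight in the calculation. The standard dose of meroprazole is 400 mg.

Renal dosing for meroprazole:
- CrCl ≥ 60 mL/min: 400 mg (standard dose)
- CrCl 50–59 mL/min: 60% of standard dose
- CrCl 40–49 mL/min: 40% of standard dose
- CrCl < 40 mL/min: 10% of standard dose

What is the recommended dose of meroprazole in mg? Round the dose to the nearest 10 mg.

40 mg

CrCl = (140 − 85) × 119.6 / (72 × 3.6) × 0.85 = 6578.0 / 259.20 × 0.85 ≈ 21.6 mL/min
CrCl ≈ 22 mL/min → bracket < 40 mL/min.
10% of 400 mg = 40 mg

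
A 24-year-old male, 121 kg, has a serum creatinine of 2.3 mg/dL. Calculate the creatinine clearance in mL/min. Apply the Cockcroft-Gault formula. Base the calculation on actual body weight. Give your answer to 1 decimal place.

CrCl = (140 − 24) × 121 / (72 × 2.3) = 14036.0 / 165.60 ≈ 84.8 mL/min

84.8 mL/min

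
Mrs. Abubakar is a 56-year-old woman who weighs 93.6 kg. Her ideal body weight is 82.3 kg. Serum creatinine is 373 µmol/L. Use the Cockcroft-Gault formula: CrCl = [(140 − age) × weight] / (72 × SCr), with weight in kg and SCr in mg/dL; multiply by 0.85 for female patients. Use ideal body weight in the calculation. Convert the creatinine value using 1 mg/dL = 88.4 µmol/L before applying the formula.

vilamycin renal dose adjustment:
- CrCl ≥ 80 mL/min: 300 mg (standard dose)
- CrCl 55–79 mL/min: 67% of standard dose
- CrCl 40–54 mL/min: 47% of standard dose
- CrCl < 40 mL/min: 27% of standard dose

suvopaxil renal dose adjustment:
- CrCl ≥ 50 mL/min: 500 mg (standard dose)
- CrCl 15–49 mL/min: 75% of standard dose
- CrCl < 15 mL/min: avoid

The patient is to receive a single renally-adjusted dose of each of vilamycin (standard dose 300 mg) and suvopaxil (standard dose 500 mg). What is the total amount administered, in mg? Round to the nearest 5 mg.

SCr = 373 / 88.4 = 4.219 mg/dL
CrCl = (140 − 56) × 82.3 / (72 × 4.219) × 0.85 = 6913.2 / 303.77 × 0.85 ≈ 19.3 mL/min
CrCl ≈ 19 mL/min.
vilamycin: < 40 mL/min → 27% of 300 mg = 81 mg.
suvopaxil: 15–49 mL/min → 75% of 500 mg = 375 mg.
Total = 81 + 375 = 456 mg.

455 mg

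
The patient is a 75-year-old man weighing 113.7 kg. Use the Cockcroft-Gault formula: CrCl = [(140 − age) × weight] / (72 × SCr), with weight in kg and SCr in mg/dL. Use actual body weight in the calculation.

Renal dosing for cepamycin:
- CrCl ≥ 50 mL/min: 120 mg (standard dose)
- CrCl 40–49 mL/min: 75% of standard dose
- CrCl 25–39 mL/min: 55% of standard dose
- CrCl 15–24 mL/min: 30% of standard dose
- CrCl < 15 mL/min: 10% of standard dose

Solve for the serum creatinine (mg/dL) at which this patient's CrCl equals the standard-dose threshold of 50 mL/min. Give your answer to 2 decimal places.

2.05 mg/dL

Standard dose requires CrCl ≥ 50 mL/min.
Set (140 − 75) × 113.7 / (72 × SCr) = 50
SCr = (140 − 75) × 113.7 / (72 × 50) = 2.053 mg/dL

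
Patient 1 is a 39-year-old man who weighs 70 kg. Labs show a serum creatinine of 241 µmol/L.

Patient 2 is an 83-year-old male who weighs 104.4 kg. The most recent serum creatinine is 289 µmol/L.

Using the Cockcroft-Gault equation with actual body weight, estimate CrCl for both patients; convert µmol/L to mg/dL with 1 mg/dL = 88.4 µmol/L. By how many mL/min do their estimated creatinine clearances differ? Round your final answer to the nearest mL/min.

11 mL/min

Patient 1: SCr = 241 / 88.4 = 2.726 mg/dL
Patient 1: CrCl = (140 − 39) × 70 / (72 × 2.726) = 7070.0 / 196.27 ≈ 36.0 mL/min
Patient 2: SCr = 289 / 88.4 = 3.269 mg/dL
Patient 2: CrCl = (140 − 83) × 104.4 / (72 × 3.269) = 5950.8 / 235.37 ≈ 25.3 mL/min
|36.0 − 25.3| = 10.7 mL/min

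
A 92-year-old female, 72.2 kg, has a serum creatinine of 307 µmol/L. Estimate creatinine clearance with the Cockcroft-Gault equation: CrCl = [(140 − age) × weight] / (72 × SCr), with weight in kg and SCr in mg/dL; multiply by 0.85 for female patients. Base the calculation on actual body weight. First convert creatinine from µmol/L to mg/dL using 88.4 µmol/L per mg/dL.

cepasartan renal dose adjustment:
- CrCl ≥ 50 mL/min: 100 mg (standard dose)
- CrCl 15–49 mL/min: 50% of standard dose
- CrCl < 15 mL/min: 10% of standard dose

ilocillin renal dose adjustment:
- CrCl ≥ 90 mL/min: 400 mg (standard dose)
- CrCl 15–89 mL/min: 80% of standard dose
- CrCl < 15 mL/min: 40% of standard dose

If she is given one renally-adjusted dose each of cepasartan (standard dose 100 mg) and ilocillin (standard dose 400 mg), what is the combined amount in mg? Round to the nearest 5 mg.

SCr = 307 / 88.4 = 3.473 mg/dL
CrCl = (140 − 92) × 72.2 / (72 × 3.473) × 0.85 = 3465.6 / 250.06 × 0.85 ≈ 11.8 mL/min
CrCl ≈ 12 mL/min.
cepasartan: < 15 mL/min → 10% of 100 mg = 10 mg.
ilocillin: < 15 mL/min → 40% of 400 mg = 160 mg.
Total = 10 + 160 = 170 mg.

170 mg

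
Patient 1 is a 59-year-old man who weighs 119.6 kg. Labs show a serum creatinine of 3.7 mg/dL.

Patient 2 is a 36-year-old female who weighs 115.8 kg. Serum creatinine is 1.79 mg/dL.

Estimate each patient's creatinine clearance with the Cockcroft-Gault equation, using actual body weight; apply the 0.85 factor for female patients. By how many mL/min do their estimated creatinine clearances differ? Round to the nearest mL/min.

Patient 1: CrCl = (140 − 59) × 119.6 / (72 × 3.7) = 9687.6 / 266.40 ≈ 36.4 mL/min
Patient 2: CrCl = (140 − 36) × 115.8 / (72 × 1.79) × 0.85 = 12043.2 / 128.88 × 0.85 ≈ 79.4 mL/min
|36.4 − 79.4| = 43.0 mL/min

43 mL/min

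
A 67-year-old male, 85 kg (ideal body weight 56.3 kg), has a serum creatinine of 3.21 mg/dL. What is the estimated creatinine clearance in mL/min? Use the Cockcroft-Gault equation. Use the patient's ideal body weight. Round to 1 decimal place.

CrCl = (140 − 67) × 56.3 / (72 × 3.21) = 4109.9 / 231.12 ≈ 17.8 mL/min

17.8 mL/min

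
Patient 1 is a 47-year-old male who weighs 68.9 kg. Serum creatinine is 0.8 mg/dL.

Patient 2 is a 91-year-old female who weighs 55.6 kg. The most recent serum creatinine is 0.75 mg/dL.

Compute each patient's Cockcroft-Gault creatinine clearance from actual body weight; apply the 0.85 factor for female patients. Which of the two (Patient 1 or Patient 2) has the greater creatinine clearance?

Patient 1

Patient 1: CrCl = (140 − 47) × 68.9 / (72 × 0.8) = 6407.7 / 57.60 ≈ 111.2 mL/min
Patient 2: CrCl = (140 − 91) × 55.6 / (72 × 0.75) × 0.85 = 2724.4 / 54.00 × 0.85 ≈ 42.9 mL/min
111.2 vs 42.9 mL/min → Patient 1 is higher.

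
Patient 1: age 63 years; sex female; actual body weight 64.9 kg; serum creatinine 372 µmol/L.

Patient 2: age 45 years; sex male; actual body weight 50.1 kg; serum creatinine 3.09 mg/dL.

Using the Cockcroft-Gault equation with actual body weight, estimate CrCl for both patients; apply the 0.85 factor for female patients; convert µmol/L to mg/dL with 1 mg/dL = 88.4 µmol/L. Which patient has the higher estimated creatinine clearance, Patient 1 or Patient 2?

Patient 1: SCr = 372 / 88.4 = 4.208 mg/dL
Patient 1: CrCl = (140 − 63) × 64.9 / (72 × 4.208) × 0.85 = 4997.3 / 302.98 × 0.85 ≈ 14.0 mL/min
Patient 2: CrCl = (140 − 45) × 50.1 / (72 × 3.09) = 4759.5 / 222.48 ≈ 21.4 mL/min
14.0 vs 21.4 mL/min → Patient 2 is higher.

Patient 2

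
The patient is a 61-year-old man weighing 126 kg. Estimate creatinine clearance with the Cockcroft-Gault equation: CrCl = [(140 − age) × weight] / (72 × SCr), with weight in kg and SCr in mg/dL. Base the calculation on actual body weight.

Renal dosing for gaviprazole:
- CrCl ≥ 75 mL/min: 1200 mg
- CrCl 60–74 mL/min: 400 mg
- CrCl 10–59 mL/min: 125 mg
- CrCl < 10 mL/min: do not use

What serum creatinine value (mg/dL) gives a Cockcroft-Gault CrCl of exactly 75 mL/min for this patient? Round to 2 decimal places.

Standard dose requires CrCl ≥ 75 mL/min.
Set (140 − 61) × 126 / (72 × SCr) = 75
SCr = (140 − 61) × 126 / (72 × 75) = 1.843 mg/dL

1.84 mg/dL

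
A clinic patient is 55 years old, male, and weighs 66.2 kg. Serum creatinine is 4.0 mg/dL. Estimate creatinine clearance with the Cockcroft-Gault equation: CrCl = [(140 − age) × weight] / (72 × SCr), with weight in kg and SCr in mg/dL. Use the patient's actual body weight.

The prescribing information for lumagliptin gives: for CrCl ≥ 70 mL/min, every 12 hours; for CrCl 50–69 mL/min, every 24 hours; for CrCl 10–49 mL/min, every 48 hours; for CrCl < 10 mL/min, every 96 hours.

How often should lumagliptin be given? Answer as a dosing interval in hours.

CrCl = (140 − 55) × 66.2 / (72 × 4) = 5627.0 / 288.00 ≈ 19.5 mL/min
CrCl ≈ 20 mL/min → bracket 10–49 mL/min → every 48 hours.

every 48 hours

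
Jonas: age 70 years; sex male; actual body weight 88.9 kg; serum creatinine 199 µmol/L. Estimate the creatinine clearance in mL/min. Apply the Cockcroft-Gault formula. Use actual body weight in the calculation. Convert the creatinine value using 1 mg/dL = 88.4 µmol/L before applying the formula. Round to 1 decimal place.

38.4 mL/min

SCr = 199 / 88.4 = 2.251 mg/dL
CrCl = (140 − 70) × 88.9 / (72 × 2.251) = 6223.0 / 162.07 ≈ 38.4 mL/min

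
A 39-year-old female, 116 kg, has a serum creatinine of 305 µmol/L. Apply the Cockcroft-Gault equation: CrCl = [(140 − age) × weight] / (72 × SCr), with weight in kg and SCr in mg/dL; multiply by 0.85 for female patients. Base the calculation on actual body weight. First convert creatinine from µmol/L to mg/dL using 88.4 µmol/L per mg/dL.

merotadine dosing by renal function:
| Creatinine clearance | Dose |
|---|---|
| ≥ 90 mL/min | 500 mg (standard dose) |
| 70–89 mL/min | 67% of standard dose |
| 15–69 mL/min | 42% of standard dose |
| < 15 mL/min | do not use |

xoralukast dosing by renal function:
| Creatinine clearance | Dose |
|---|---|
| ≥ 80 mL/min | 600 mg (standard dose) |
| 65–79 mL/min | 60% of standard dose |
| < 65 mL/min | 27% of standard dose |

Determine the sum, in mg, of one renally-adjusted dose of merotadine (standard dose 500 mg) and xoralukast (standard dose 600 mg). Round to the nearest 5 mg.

370 mg

SCr = 305 / 88.4 = 3.45 mg/dL
CrCl = (140 − 39) × 116 / (72 × 3.45) × 0.85 = 11716.0 / 248.40 × 0.85 ≈ 40.1 mL/min
CrCl ≈ 40 mL/min.
merotadine: 15–69 mL/min → 42% of 500 mg = 210 mg.
xoralukast: < 65 mL/min → 27% of 600 mg = 162 mg.
Total = 210 + 162 = 372 mg.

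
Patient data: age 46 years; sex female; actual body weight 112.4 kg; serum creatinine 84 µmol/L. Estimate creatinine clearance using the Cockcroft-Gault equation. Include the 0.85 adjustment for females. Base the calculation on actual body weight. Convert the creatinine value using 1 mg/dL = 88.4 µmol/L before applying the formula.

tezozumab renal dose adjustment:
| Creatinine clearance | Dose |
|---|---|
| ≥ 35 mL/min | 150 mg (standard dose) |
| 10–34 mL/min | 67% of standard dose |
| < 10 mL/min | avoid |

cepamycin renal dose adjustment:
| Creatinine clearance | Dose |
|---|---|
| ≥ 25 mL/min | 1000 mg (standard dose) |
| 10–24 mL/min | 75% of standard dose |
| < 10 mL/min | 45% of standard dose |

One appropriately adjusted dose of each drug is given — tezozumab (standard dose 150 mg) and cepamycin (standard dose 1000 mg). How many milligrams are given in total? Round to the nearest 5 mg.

1150 mg

SCr = 84 / 88.4 = 0.95 mg/dL
CrCl = (140 − 46) × 112.4 / (72 × 0.95) × 0.85 = 10565.6 / 68.40 × 0.85 ≈ 131.3 mL/min
CrCl ≈ 131 mL/min.
tezozumab: ≥ 35 mL/min → 100% of 150 mg = 150 mg.
cepamycin: ≥ 25 mL/min → 100% of 1000 mg = 1000 mg.
Total = 150 + 1000 = 1150 mg.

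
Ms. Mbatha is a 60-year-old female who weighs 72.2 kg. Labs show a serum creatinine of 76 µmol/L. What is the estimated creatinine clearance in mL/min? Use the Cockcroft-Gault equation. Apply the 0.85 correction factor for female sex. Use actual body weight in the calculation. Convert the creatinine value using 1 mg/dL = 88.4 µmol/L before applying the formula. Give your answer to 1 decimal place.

79.3 mL/min

SCr = 76 / 88.4 = 0.86 mg/dL
CrCl = (140 − 60) × 72.2 / (72 × 0.86) × 0.85 = 5776.0 / 61.92 × 0.85 ≈ 79.3 mL/min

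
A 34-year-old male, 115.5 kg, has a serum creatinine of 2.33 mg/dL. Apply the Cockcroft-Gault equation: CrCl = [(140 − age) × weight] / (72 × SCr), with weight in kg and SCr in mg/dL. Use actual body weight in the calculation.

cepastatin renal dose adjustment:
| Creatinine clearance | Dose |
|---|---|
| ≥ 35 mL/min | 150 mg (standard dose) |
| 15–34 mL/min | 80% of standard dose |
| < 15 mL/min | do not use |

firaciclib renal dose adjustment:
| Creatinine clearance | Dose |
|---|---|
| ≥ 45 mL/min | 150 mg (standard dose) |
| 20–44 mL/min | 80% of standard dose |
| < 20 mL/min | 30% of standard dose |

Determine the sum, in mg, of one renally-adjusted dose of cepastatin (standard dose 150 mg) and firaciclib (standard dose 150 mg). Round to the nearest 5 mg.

300 mg

CrCl = (140 − 34) × 115.5 / (72 × 2.33) = 12243.0 / 167.76 ≈ 73.0 mL/min
CrCl ≈ 73 mL/min.
cepastatin: ≥ 35 mL/min → 100% of 150 mg = 150 mg.
firaciclib: ≥ 45 mL/min → 100% of 150 mg = 150 mg.
Total = 150 + 150 = 300 mg.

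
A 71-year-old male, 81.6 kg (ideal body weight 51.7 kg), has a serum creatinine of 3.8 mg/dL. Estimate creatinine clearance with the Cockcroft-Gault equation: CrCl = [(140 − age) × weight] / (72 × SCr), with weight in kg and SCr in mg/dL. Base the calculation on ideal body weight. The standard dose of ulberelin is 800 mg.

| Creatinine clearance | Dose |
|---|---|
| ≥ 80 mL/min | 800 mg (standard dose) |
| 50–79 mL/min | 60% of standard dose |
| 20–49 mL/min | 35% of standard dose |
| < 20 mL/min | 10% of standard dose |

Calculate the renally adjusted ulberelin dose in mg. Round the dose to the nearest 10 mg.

CrCl = (140 − 71) × 51.7 / (72 × 3.8) = 3567.3 / 273.60 ≈ 13.0 mL/min
CrCl ≈ 13 mL/min → bracket < 20 mL/min.
10% of 800 mg = 80 mg

80 mg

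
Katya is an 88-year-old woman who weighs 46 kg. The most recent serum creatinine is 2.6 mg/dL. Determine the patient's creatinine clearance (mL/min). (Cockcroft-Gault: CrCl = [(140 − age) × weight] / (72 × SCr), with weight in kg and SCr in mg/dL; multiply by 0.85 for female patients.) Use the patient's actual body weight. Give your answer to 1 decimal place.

10.9 mL/min

CrCl = (140 − 88) × 46 / (72 × 2.6) × 0.85 = 2392.0 / 187.20 × 0.85 ≈ 10.9 mL/min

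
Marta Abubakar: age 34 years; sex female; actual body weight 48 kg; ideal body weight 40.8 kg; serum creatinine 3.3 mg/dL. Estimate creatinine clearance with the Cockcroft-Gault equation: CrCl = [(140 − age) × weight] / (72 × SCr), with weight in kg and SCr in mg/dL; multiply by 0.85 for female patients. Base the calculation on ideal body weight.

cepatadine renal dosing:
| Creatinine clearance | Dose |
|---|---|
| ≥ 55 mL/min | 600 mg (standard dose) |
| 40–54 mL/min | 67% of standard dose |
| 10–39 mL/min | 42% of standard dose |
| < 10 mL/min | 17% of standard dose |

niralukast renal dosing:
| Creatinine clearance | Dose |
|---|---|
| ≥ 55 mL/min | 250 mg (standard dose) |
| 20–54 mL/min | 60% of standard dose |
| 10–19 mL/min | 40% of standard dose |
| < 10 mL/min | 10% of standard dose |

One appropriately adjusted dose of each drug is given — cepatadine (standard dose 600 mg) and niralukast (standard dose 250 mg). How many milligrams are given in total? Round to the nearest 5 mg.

350 mg

CrCl = (140 − 34) × 40.8 / (72 × 3.3) × 0.85 = 4324.8 / 237.60 × 0.85 ≈ 15.5 mL/min
CrCl ≈ 15 mL/min.
cepatadine: 10–39 mL/min → 42% of 600 mg = 252 mg.
niralukast: 10–19 mL/min → 40% of 250 mg = 100 mg.
Total = 252 + 100 = 352 mg.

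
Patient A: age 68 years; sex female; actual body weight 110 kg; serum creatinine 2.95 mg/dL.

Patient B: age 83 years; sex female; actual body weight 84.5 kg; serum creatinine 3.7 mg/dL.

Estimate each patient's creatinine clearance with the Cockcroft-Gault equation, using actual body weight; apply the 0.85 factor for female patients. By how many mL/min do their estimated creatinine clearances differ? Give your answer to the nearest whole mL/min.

16 mL/min

Patient A: CrCl = (140 − 68) × 110 / (72 × 2.95) × 0.85 = 7920.0 / 212.40 × 0.85 ≈ 31.7 mL/min
Patient B: CrCl = (140 − 83) × 84.5 / (72 × 3.7) × 0.85 = 4816.5 / 266.40 × 0.85 ≈ 15.4 mL/min
|31.7 − 15.4| = 16.3 mL/min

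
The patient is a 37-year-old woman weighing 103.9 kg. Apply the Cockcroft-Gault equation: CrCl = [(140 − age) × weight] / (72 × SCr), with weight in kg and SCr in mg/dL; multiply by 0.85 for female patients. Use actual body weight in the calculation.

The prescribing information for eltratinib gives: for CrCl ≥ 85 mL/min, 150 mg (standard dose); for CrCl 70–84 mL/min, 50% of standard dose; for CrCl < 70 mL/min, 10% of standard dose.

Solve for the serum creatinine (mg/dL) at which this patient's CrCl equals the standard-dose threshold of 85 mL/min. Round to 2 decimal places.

1.49 mg/dL

Standard dose requires CrCl ≥ 85 mL/min.
Set (140 − 37) × 103.9 × 0.85 / (72 × SCr) = 85
SCr = (140 − 37) × 103.9 × 0.85 / (72 × 85) = 1.486 mg/dL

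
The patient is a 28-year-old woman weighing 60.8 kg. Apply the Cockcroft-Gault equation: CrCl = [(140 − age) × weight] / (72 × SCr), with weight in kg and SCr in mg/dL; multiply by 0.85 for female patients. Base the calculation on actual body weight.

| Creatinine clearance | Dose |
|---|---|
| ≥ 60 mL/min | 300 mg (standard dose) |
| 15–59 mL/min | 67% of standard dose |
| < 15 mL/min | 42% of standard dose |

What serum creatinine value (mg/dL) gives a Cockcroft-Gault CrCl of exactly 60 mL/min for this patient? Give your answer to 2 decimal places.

1.34 mg/dL

Standard dose requires CrCl ≥ 60 mL/min.
Set (140 − 28) × 60.8 × 0.85 / (72 × SCr) = 60
SCr = (140 − 28) × 60.8 × 0.85 / (72 × 60) = 1.340 mg/dL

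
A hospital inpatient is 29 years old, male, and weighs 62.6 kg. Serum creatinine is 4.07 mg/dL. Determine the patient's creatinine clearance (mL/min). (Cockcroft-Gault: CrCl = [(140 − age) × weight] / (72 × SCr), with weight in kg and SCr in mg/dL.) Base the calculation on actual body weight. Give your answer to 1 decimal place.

CrCl = (140 − 29) × 62.6 / (72 × 4.07) = 6948.6 / 293.04 ≈ 23.7 mL/min

23.7 mL/min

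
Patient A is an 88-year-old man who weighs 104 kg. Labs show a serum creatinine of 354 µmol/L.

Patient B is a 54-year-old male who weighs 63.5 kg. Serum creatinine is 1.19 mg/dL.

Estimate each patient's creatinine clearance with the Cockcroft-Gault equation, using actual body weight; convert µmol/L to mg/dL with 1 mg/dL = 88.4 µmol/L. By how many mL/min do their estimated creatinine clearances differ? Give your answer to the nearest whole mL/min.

45 mL/min

Patient A: SCr = 354 / 88.4 = 4.005 mg/dL
Patient A: CrCl = (140 − 88) × 104 / (72 × 4.005) = 5408.0 / 288.36 ≈ 18.8 mL/min
Patient B: CrCl = (140 − 54) × 63.5 / (72 × 1.19) = 5461.0 / 85.68 ≈ 63.7 mL/min
|18.8 − 63.7| = 44.9 mL/min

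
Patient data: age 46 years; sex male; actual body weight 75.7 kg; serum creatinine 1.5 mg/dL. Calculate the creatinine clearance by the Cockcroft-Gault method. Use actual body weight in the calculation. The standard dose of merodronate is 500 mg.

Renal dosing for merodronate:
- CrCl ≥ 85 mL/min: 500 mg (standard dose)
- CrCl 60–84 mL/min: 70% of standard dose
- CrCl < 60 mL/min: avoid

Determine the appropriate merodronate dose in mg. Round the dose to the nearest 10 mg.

350 mg

CrCl = (140 − 46) × 75.7 / (72 × 1.5) = 7115.8 / 108.00 ≈ 65.9 mL/min
CrCl ≈ 66 mL/min → bracket 60–84 mL/min.
70% of 500 mg = 350 mg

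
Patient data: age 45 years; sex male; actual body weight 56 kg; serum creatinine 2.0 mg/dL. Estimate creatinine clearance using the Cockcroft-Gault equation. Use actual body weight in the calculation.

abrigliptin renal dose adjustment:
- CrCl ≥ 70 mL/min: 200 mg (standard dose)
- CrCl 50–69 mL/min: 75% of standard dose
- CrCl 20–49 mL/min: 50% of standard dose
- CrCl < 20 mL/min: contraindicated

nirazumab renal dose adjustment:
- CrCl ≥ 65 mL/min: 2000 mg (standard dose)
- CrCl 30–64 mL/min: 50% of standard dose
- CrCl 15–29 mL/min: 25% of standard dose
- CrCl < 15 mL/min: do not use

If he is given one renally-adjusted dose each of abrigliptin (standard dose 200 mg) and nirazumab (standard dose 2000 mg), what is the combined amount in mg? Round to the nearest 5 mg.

1100 mg

CrCl = (140 − 45) × 56 / (72 × 2) = 5320.0 / 144.00 ≈ 36.9 mL/min
CrCl ≈ 37 mL/min.
abrigliptin: 20–49 mL/min → 50% of 200 mg = 100 mg.
nirazumab: 30–64 mL/min → 50% of 2000 mg = 1000 mg.
Total = 100 + 1000 = 1100 mg.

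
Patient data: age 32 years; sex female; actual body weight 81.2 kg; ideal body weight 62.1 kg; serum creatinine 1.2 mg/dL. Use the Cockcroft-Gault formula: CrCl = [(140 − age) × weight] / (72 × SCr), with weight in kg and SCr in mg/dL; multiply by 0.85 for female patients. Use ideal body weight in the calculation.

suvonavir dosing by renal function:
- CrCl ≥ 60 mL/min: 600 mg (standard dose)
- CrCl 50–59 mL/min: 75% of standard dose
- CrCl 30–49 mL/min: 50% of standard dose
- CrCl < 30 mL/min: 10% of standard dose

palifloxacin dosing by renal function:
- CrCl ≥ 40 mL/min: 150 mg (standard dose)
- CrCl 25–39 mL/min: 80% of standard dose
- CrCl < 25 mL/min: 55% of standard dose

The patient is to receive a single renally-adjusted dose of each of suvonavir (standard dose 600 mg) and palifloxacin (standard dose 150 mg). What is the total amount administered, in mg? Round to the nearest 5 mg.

750 mg

CrCl = (140 − 32) × 62.1 / (72 × 1.2) × 0.85 = 6706.8 / 86.40 × 0.85 ≈ 66.0 mL/min
CrCl ≈ 66 mL/min.
suvonavir: ≥ 60 mL/min → 100% of 600 mg = 600 mg.
palifloxacin: ≥ 40 mL/min → 100% of 150 mg = 150 mg.
Total = 600 + 150 = 750 mg.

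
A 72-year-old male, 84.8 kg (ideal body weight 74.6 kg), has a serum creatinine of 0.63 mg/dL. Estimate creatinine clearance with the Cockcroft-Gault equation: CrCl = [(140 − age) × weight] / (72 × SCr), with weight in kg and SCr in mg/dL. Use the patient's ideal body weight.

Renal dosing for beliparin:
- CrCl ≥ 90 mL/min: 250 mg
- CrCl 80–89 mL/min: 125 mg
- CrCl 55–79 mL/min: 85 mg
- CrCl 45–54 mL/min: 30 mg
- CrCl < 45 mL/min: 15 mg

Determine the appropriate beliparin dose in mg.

CrCl = (140 − 72) × 74.6 / (72 × 0.63) = 5072.8 / 45.36 ≈ 111.8 mL/min
CrCl ≈ 112 mL/min → bracket ≥ 90 mL/min.
Dose for this bracket: 250 mg.

250 mg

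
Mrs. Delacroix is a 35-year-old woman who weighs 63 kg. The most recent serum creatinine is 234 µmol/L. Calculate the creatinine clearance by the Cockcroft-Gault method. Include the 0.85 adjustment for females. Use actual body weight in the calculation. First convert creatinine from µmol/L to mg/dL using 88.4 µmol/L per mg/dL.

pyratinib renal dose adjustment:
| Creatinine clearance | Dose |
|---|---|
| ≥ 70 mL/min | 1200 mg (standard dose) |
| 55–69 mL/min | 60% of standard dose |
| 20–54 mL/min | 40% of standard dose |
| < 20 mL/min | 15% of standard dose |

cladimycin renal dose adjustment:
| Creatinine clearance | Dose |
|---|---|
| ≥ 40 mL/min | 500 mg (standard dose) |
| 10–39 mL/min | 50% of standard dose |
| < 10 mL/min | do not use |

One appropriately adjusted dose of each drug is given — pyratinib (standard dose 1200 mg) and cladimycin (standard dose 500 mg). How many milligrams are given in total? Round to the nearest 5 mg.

730 mg

SCr = 234 / 88.4 = 2.647 mg/dL
CrCl = (140 − 35) × 63 / (72 × 2.647) × 0.85 = 6615.0 / 190.58 × 0.85 ≈ 29.5 mL/min
CrCl ≈ 30 mL/min.
pyratinib: 20–54 mL/min → 40% of 1200 mg = 480 mg.
cladimycin: 10–39 mL/min → 50% of 500 mg = 250 mg.
Total = 480 + 250 = 730 mg.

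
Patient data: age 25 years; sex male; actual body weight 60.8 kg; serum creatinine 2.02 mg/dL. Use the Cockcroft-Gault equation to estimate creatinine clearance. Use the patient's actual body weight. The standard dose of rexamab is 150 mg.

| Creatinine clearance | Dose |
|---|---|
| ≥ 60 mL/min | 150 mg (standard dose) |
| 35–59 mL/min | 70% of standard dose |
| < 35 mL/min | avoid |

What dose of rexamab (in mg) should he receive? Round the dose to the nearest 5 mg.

CrCl = (140 − 25) × 60.8 / (72 × 2.02) = 6992.0 / 145.44 ≈ 48.1 mL/min
CrCl ≈ 48 mL/min → bracket 35–59 mL/min.
70% of 150 mg = 105 mg

105 mg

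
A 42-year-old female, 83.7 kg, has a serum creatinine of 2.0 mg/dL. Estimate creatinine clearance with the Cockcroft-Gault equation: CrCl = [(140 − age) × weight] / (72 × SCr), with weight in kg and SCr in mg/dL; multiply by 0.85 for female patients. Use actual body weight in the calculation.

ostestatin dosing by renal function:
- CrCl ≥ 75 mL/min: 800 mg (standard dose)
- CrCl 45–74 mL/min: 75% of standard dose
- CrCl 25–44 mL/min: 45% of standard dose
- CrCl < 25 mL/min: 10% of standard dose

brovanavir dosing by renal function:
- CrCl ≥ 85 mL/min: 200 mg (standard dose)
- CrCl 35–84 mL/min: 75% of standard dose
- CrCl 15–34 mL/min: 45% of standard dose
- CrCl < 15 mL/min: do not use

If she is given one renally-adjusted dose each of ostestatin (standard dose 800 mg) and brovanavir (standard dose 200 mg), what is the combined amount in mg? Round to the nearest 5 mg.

750 mg

CrCl = (140 − 42) × 83.7 / (72 × 2) × 0.85 = 8202.6 / 144.00 × 0.85 ≈ 48.4 mL/min
CrCl ≈ 48 mL/min.
ostestatin: 45–74 mL/min → 75% of 800 mg = 600 mg.
brovanavir: 35–84 mL/min → 75% of 200 mg = 150 mg.
Total = 600 + 150 = 750 mg.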